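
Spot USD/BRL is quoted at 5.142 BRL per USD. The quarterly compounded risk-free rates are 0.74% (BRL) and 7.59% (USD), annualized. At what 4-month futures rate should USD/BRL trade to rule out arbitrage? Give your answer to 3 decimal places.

By covered interest parity, F = S · (1+r_BRL/4)^(4T) / (1+r_USD/4)^(4T)
= 5.142 × 1.002467 / 1.025380 = 5.142 × 0.977654
F = 5.027 BRL per USD

5.027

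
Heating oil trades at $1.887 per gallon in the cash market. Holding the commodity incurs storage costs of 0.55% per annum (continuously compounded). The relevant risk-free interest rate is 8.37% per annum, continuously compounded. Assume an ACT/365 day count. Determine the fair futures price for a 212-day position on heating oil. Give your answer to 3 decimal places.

$1.987 per gallon

Net carry = r + u − y = 0.0837 + 0.0055 − 0.0000 = 0.0892
F = S·e^((r+u−y)T) = 1.887 · e^(0.0892 × 212/365) = 1.887 · e^0.051809
= 1.887 × 1.053175 = $1.987 per gallon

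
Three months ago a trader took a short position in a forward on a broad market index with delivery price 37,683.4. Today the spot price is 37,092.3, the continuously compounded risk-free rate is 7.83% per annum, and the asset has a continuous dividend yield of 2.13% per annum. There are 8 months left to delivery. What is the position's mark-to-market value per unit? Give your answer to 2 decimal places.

Current fair forward for the remaining 8 months: F = S·e^((r − q)·T), (r − q) = 0.0783 − 0.0213 = 0.0570
F = 37092.3 · e^(0.0570 × 8/12) = 37092.3 × 1.03873123 = 38528.9304
Value of long forward = (F − K)·e^(−rT) = (38528.9304 − 37683.4) · e^(−0.0783·8/12)
= 845.5304 × 0.94913902 = 802.53
Short position value = −(long value) = -802.53

-802.53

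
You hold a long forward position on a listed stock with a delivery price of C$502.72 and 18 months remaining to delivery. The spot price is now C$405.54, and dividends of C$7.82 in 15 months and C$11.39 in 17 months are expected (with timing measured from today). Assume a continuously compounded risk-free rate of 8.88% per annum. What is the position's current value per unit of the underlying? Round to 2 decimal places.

-C$51.53

PV(remaining dividends) I = 7.82·e^(−0.0888·15/12) + 11.39·e^(−0.0888·17/12) = 17.0420
Current forward F = (S − I)·e^(rT) = (405.54 − 17.0420)·e^(0.0888·18/12) = 388.4980 × 1.142478 = 443.8504
Value (long) = (F − K)·e^(−rT) = (443.8504 − 502.72) × 0.875290 = -51.5280
Value = -C$51.53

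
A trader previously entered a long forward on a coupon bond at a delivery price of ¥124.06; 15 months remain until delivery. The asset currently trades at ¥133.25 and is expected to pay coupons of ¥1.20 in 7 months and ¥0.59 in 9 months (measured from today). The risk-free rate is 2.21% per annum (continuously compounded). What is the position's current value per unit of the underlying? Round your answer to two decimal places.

PV(remaining coupons) I = 1.20·e^(−0.0221·7/12) + 0.59·e^(−0.0221·9/12) = 1.7649
Current forward F = (S − I)·e^(rT) = (133.25 − 1.7649)·e^(0.0221·15/12) = 131.4851 × 1.028010 = 135.1680
Value (long) = (F − K)·e^(−rT) = (135.1680 − 124.06) × 0.972753 = 10.8053
Value = ¥10.81

¥10.81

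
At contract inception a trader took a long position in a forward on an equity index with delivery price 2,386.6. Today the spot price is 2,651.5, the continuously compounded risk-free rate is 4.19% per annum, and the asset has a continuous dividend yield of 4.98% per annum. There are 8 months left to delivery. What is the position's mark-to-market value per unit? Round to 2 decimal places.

Current fair forward for the remaining 8 months: F = S·e^((r − q)·T), (r − q) = 0.0419 − 0.0498 = -0.0079
F = 2651.5 · e^(-0.0079 × 8/12) = 2651.5 × 0.99474718 = 2637.5721
Value of long forward = (F − K)·e^(−rT) = (2637.5721 − 2386.6) · e^(−0.0419·8/12)
= 250.9721 × 0.97245319 = 244.06

244.06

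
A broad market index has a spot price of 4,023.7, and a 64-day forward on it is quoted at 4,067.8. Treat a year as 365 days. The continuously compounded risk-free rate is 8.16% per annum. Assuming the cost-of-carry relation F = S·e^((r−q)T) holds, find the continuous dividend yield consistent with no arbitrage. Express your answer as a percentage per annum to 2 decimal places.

From F = S·e^((r−q)T): (r − q) = ln(F/S)/T
ln(4067.8/4023.7) = ln(1.010960) = 0.010900
(r − q) = 0.010900 / (64/365) = 0.062164
q = r − ln(F/S)/T = 0.0816 − 0.062164 = 0.019436
q = 1.94%

1.94%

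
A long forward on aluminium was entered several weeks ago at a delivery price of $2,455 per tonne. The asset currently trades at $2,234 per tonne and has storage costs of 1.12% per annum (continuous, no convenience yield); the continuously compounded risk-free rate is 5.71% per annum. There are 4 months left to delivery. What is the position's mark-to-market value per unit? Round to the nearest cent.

Current fair forward for the remaining 4 months: F = S·e^((r + u)·T), (r + u) = 0.0571 + 0.0112 = 0.0683
F = 2234 · e^(0.0683 × 4/12) = 2234 × 1.02302781 = 2285.4441
Value of long forward = (F − K)·e^(−rT) = (2285.4441 − 2455) · e^(−0.0571·4/12)
= -169.5559 × 0.98114666 = -166.36

-$166.36 per tonne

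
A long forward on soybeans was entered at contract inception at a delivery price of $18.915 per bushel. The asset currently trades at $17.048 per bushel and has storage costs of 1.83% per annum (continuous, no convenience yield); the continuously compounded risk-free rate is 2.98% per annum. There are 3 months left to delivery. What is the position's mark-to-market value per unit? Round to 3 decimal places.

Current fair forward for the remaining 3 months: F = S·e^((r + u)·T), (r + u) = 0.0298 + 0.0183 = 0.0481
F = 17.048 · e^(0.0481 × 3/12) = 17.048 × 1.012098 = 17.2542
Value of long forward = (F − K)·e^(−rT) = (17.2542 − 18.915) · e^(−0.0298·3/12)
= -1.6608 × 0.992578 = -1.648

-$1.648 per bushel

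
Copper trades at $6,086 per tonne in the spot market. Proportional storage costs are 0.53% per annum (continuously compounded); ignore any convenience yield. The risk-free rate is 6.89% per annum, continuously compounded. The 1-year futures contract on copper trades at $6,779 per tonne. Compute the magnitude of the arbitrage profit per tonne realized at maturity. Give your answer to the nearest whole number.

$224 per tonne

Fair futures: F* = S·e^(carry·T), with carry = (r + u) = 0.0689 + 0.0053 = 0.0742
F* = 6086 · e^(0.0742 × 12/12) = 6086 · e^0.074200 = 6086 × 1.077022 = $6554.7559
Market $6779 > fair $6554.7559: forward overpriced → cash-and-carry (buy spot, short the forward).
At maturity, profit = |F_mkt − F*| = |6779 − 6554.7559| = $224 per tonne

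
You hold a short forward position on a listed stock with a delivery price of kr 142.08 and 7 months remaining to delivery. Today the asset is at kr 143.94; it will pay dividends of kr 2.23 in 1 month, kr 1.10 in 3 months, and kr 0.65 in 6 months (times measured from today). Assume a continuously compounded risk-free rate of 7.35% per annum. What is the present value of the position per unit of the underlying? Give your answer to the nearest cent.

-kr 3.90

PV(remaining dividends) I = 2.23·e^(−0.0735·1/12) + 1.10·e^(−0.0735·3/12) + 0.65·e^(−0.0735·6/12) = 3.9229
Current forward F = (S − I)·e^(rT) = (143.94 − 3.9229)·e^(0.0735·7/12) = 140.0171 × 1.043807 = 146.1508
Value (long) = (F − K)·e^(−rT) = (146.1508 − 142.08) × 0.958031 = 3.9000
Short position value = −(long value) = -kr 3.90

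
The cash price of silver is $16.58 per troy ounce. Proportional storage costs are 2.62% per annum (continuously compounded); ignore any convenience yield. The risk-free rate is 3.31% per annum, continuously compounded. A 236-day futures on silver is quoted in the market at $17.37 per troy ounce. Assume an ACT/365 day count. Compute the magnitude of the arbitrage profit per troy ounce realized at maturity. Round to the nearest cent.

$0.14 per troy ounce

Fair futures: F* = S·e^(carry·T), with carry = (r + u) = 0.0331 + 0.0262 = 0.0593
F* = 16.58 · e^(0.0593 × 236/365) = 16.58 · e^0.038342 = 16.58 × 1.039087 = $17.2281
Market $17.37 > fair $17.2281: forward overpriced → cash-and-carry (buy spot, short the forward).
At maturity, profit = |F_mkt − F*| = |17.37 − 17.2281| = $0.14 per troy ounce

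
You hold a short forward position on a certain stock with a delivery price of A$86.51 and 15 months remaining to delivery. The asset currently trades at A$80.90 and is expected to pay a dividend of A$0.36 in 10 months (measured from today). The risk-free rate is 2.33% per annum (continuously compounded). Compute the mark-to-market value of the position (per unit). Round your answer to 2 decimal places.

A$3.48

PV(remaining dividends) I = 0.36·e^(−0.0233·10/12) = 0.3531
Current forward F = (S − I)·e^(rT) = (80.90 − 0.3531)·e^(0.0233·15/12) = 80.5469 × 1.029553 = 82.9273
Value (long) = (F − K)·e^(−rT) = (82.9273 − 86.51) × 0.971295 = -3.4799
Short position value = −(long value) = A$3.48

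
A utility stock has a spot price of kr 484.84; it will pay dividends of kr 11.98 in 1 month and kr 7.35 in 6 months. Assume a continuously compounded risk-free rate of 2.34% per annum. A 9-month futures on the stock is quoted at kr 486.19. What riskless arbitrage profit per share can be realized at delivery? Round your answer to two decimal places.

PV(dividends) I = 11.98·e^(−0.0234·1/12) + 7.35·e^(−0.0234·6/12) = 19.2212
Fair futures F* = (S − I)·e^(rT) = (484.84 − 19.2212)·e^0.017550 = 465.6188 × 1.017705 = 473.8626
Market kr 486.19 > fair 473.8626: forward overpriced → cash-and-carry (borrow at r, buy the stock and collect the dividends, short the forward).
Profit at T = |F_mkt − F*| = |486.19 − 473.8626| = kr 12.33 per share

kr 12.33 per share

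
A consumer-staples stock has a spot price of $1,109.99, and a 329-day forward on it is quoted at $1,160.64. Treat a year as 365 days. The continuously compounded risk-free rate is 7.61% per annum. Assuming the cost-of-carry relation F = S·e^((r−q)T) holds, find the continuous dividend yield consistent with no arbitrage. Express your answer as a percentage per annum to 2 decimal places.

From F = S·e^((r−q)T): (r − q) = ln(F/S)/T
ln(1160.64/1109.99) = ln(1.045631) = 0.044621
(r − q) = 0.044621 / (329/365) = 0.049504
q = r − ln(F/S)/T = 0.0761 − 0.049504 = 0.026596
q = 2.66%

2.66%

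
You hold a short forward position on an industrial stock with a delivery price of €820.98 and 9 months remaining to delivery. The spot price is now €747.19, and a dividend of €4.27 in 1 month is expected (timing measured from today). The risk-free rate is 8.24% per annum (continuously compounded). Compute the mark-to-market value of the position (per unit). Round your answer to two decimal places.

PV(remaining dividends) I = 4.27·e^(−0.0824·1/12) = 4.2408
Current forward F = (S − I)·e^(rT) = (747.19 − 4.2408)·e^(0.0824·9/12) = 742.9492 × 1.063750 = 790.3122
Value (long) = (F − K)·e^(−rT) = (790.3122 − 820.98) × 0.940071 = -28.8299
Short position value = −(long value) = €28.83

€28.83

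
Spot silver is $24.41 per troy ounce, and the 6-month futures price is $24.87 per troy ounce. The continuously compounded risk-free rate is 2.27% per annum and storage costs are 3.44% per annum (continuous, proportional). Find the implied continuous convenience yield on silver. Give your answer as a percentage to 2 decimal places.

F = S·e^((r+u−y)T) ⇒ (r+u−y) = ln(F/S)/T
ln(24.87/24.41) = 0.018669; /T ⇒ 0.037338
y = r + u − ln(F/S)/T = 0.0227 + 0.0344 − 0.037338 = 0.019762
y = 1.98%

1.98%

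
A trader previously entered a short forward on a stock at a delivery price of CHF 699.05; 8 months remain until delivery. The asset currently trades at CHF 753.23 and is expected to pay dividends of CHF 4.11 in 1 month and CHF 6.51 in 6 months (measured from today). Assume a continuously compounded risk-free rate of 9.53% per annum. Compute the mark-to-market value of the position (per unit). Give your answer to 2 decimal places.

PV(remaining dividends) I = 4.11·e^(−0.0953·1/12) + 6.51·e^(−0.0953·6/12) = 10.2846
Current forward F = (S − I)·e^(rT) = (753.23 − 10.2846)·e^(0.0953·8/12) = 742.9454 × 1.065595 = 791.6789
Value (long) = (F − K)·e^(−rT) = (791.6789 − 699.05) × 0.938443 = 86.9269
Short position value = −(long value) = -CHF 86.93

-CHF 86.93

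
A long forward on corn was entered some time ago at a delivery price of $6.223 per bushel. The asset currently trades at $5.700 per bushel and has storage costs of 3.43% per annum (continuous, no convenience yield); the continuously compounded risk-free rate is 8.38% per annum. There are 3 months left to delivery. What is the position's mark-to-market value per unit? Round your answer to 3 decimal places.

-$0.345 per bushel

Current fair forward for the remaining 3 months: F = S·e^((r + u)·T), (r + u) = 0.0838 + 0.0343 = 0.1181
F = 5.700 · e^(0.1181 × 3/12) = 5.700 × 1.029965 = 5.8708
Value of long forward = (F − K)·e^(−rT) = (5.8708 − 6.223) · e^(−0.0838·3/12)
= -0.3522 × 0.979268 = -0.345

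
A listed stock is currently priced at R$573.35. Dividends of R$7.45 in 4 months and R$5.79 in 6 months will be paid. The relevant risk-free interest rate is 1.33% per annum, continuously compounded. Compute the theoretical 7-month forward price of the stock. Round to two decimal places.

R$564.54

PV(dividends) I = 7.45·e^(−0.0133·4/12) + 5.79·e^(−0.0133·6/12)
I = 7.4170 + 5.7516 = 13.1686
F = (S − I)·e^(rT) = (573.35 − 13.1686) · e^(0.0133·7/12)
= 560.1814 · e^0.007758 = 560.1814 × 1.007788 = R$564.54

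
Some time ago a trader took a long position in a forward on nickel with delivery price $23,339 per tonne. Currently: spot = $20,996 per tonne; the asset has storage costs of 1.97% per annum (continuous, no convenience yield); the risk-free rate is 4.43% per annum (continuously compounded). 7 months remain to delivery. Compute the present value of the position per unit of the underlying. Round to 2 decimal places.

Current fair forward for the remaining 7 months: F = S·e^((r + u)·T), (r + u) = 0.0443 + 0.0197 = 0.0640
F = 20996 · e^(0.0640 × 7/12) = 20996 × 1.03803898 = 21794.6664
Value of long forward = (F − K)·e^(−rT) = (21794.6664 − 23339) · e^(−0.0443·7/12)
= -1544.3336 × 0.97448937 = -1504.94

-$1504.94 per tonne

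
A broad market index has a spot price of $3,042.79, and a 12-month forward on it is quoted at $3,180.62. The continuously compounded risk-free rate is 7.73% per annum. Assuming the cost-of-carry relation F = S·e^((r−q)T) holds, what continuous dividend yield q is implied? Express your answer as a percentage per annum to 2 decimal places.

3.30%

From F = S·e^((r−q)T): (r − q) = ln(F/S)/T
ln(3180.62/3042.79) = ln(1.045297) = 0.044301
(r − q) = 0.044301 / (12/12) = 0.044301
q = r − ln(F/S)/T = 0.0773 − 0.044301 = 0.032999
q = 3.30%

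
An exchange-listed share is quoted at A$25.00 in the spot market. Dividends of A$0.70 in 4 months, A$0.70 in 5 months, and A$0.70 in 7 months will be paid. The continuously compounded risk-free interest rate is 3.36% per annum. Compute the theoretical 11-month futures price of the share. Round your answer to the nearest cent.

A$23.65

PV(dividends) I = 0.70·e^(−0.0336·4/12) + 0.70·e^(−0.0336·5/12) + 0.70·e^(−0.0336·7/12)
I = 0.6922 + 0.6903 + 0.6864 = 2.0689
F = (S − I)·e^(rT) = (25.00 − 2.0689) · e^(0.0336·11/12)
= 22.9311 · e^0.030800 = 22.9311 × 1.031279 = A$23.65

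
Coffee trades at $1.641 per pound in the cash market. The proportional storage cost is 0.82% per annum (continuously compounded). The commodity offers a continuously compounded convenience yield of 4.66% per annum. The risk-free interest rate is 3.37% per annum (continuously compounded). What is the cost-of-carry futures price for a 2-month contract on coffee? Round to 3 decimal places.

Net carry = r + u − y = 0.0337 + 0.0082 − 0.0466 = -0.0047
F = S·e^((r+u−y)T) = 1.641 · e^(-0.0047 × 2/12) = 1.641 · e^-0.000783
= 1.641 × 0.999217 = $1.640 per pound

$1.640 per pound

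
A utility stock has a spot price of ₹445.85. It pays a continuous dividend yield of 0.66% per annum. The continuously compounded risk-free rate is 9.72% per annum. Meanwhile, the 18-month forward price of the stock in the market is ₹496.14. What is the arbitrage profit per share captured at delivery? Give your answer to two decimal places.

Fair forward: F* = S·e^(carry·T), with carry = (r − q) = 0.0972 − 0.0066 = 0.0906
F* = 445.85 · e^(0.0906 × 18/12) = 445.85 · e^0.135900 = 445.85 × 1.145567 = ₹510.7510
Market ₹496.14 < fair ₹510.7510: forward underpriced → reverse cash-and-carry (short spot, go long the forward).
At maturity, profit = |F_mkt − F*| = |496.14 − 510.7510| = ₹14.61 per share

₹14.61 per share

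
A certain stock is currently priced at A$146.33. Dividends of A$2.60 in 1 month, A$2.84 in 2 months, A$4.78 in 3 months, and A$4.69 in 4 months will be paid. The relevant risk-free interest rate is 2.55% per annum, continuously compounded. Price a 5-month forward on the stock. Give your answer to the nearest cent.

A$132.91

PV(dividends) I = 2.60·e^(−0.0255·1/12) + 2.84·e^(−0.0255·2/12) + 4.78·e^(−0.0255·3/12) + 4.69·e^(−0.0255·4/12)
I = 2.5945 + 2.8280 + 4.7496 + 4.6503 = 14.8224
F = (S − I)·e^(rT) = (146.33 − 14.8224) · e^(0.0255·5/12)
= 131.5076 · e^0.010625 = 131.5076 × 1.010682 = A$132.91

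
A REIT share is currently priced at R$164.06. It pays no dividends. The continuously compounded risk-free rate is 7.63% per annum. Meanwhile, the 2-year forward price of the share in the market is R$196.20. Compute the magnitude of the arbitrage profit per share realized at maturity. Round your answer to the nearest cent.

Fair forward: F* = S·e^(carry·T), with carry = r = 0.0763
F* = 164.06 · e^(0.0763 × 2) = 164.06 · e^0.152600 = 164.06 × 1.164859 = R$191.1068
Market R$196.20 > fair R$191.1068: forward overpriced → cash-and-carry (buy spot, short the forward).
At maturity, profit = |F_mkt − F*| = |196.20 − 191.1068| = R$5.09 per share

R$5.09 per share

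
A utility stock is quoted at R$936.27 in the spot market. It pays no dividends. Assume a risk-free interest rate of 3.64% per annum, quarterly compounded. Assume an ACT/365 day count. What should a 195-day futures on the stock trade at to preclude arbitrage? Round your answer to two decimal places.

F = S · (1+r/4)^(4T)
= 936.27 × 1.019547
F = R$954.57

R$954.57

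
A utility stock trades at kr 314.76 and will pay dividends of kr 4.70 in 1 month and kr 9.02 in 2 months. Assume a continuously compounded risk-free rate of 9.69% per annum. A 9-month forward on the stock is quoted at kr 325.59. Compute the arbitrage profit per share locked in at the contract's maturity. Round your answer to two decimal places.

kr 1.66 per share

PV(dividends) I = 4.70·e^(−0.0969·1/12) + 9.02·e^(−0.0969·2/12) = 13.5377
Fair forward F* = (S − I)·e^(rT) = (314.76 − 13.5377)·e^0.072675 = 301.2223 × 1.075381 = 323.9287
Market kr 325.59 > fair 323.9287: forward overpriced → cash-and-carry (borrow at r, buy the stock and collect the dividends, short the forward).
Profit at T = |F_mkt − F*| = |325.59 − 323.9287| = kr 1.66 per share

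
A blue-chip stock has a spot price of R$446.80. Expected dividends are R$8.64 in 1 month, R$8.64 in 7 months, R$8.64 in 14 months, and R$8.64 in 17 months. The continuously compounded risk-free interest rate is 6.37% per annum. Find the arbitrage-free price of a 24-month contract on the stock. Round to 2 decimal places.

PV(dividends) I = 8.64·e^(−0.0637·1/12) + 8.64·e^(−0.0637·7/12) + 8.64·e^(−0.0637·14/12) + 8.64·e^(−0.0637·17/12)
I = 8.5943 + 8.3248 + 8.0212 + 7.8945 = 32.8348
F = (S − I)·e^(rT) = (446.80 − 32.8348) · e^(0.0637·24/12)
= 413.9652 · e^0.127400 = 413.9652 × 1.135871 = R$470.21

R$470.21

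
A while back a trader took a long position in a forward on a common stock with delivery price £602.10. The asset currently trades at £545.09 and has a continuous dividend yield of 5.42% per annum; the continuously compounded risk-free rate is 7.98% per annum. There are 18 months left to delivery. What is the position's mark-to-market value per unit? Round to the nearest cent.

Current fair forward for the remaining 18 months: F = S·e^((r − q)·T), (r − q) = 0.0798 − 0.0542 = 0.0256
F = 545.09 · e^(0.0256 × 18/12) = 545.09 × 1.039147 = 566.4286
Value of long forward = (F − K)·e^(−rT) = (566.4286 − 602.10) · e^(−0.0798·18/12)
= -35.6714 × 0.887187 = -31.65

-£31.65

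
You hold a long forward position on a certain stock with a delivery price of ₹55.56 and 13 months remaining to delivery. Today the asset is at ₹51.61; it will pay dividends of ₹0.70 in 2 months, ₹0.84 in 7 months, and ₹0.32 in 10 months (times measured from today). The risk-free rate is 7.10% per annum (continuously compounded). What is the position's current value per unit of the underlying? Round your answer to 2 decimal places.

-₹1.64

PV(remaining dividends) I = 0.70·e^(−0.0710·2/12) + 0.84·e^(−0.0710·7/12) + 0.32·e^(−0.0710·10/12) = 1.7993
Current forward F = (S − I)·e^(rT) = (51.61 − 1.7993)·e^(0.0710·13/12) = 49.8107 × 1.079952 = 53.7932
Value (long) = (F − K)·e^(−rT) = (53.7932 − 55.56) × 0.925967 = -1.6360
Value = -₹1.64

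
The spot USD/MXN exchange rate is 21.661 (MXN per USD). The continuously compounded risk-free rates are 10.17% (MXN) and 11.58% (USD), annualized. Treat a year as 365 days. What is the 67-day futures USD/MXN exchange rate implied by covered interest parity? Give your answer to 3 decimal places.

21.605

F = S·e^((r_MXN − r_USD)T) = 21.661 · e^((0.1017 − 0.1158) × 67/365)
= 21.661 · e^-0.002588 = 21.661 × 0.997415
F = 21.605 MXN per USD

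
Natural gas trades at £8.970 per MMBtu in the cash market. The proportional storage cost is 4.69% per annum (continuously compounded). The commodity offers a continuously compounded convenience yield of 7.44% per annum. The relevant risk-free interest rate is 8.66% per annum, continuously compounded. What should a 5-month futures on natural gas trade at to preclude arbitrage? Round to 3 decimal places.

£9.194 per MMBtu

Net carry = r + u − y = 0.0866 + 0.0469 − 0.0744 = 0.0591
F = S·e^((r+u−y)T) = 8.970 · e^(0.0591 × 5/12) = 8.970 · e^0.024625
= 8.970 × 1.024931 = £9.194 per MMBtu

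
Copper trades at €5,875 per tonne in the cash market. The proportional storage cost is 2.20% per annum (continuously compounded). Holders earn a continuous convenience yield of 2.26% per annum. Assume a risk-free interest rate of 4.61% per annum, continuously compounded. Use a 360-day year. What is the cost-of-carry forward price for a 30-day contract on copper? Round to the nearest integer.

€5,897 per tonne

Net carry = r + u − y = 0.0461 + 0.0220 − 0.0226 = 0.0455
F = S·e^((r+u−y)T) = 5875 · e^(0.0455 × 30/360) = 5875 · e^0.003792
= 5875 × 1.003799 = €5,897 per tonne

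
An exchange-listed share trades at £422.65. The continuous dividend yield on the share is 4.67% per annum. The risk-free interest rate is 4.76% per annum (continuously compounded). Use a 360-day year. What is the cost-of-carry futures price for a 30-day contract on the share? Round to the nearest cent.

F = S·e^((r − q)T) = 422.65 · e^((0.0476 − 0.0467) × 30/360)
= 422.65 · e^0.000075 = 422.65 × 1.000075
F = £422.68

£422.68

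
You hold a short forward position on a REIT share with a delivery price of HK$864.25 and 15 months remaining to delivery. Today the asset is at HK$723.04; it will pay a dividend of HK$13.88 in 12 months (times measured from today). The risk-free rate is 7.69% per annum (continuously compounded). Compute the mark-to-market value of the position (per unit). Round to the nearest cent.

PV(remaining dividends) I = 13.88·e^(−0.0769·12/12) = 12.8526
Current forward F = (S − I)·e^(rT) = (723.04 − 12.8526)·e^(0.0769·15/12) = 710.1874 × 1.100897 = 781.8432
Value (long) = (F − K)·e^(−rT) = (781.8432 − 864.25) × 0.908350 = -74.8542
Short position value = −(long value) = HK$74.85

HK$74.85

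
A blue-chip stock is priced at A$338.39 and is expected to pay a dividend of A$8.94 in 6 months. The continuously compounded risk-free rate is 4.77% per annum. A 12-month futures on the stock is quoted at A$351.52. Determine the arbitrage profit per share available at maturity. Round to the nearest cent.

A$5.75 per share

PV(dividends) I = 8.94·e^(−0.0477·6/12) = 8.7293
Fair futures F* = (S − I)·e^(rT) = (338.39 − 8.7293)·e^0.047700 = 329.6607 × 1.048856 = 345.7666
Market A$351.52 > fair 345.7666: forward overpriced → cash-and-carry (borrow at r, buy the stock and collect the dividends, short the forward).
Profit at T = |F_mkt − F*| = |351.52 − 345.7666| = A$5.75 per share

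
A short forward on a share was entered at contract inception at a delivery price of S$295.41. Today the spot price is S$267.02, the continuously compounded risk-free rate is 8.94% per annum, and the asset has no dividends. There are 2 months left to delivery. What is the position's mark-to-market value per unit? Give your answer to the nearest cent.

S$24.02

Current fair forward for the remaining 2 months: F = S·e^(r·T), r = 0.0894
F = 267.02 · e^(0.0894 × 2/12) = 267.02 × 1.015012 = 271.0285
Value of long forward = (F − K)·e^(−rT) = (271.0285 − 295.41) · e^(−0.0894·2/12)
= -24.3815 × 0.985210 = -24.02
Short position value = −(long value) = S$24.02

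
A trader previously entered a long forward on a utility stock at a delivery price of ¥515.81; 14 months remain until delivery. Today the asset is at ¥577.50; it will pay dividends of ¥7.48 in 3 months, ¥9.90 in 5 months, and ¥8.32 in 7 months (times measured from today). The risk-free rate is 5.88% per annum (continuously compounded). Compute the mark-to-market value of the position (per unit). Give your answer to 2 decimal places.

PV(remaining dividends) I = 7.48·e^(−0.0588·3/12) + 9.90·e^(−0.0588·5/12) + 8.32·e^(−0.0588·7/12) = 25.0707
Current forward F = (S − I)·e^(rT) = (577.50 − 25.0707)·e^(0.0588·14/12) = 552.4293 × 1.071008 = 591.6562
Value (long) = (F − K)·e^(−rT) = (591.6562 − 515.81) × 0.933700 = 70.8176
Value = ¥70.82

¥70.82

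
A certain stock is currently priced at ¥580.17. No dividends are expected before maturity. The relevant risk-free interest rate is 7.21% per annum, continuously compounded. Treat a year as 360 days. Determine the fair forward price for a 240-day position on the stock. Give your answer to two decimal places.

¥608.74

F = S·e^(rT) = 580.17 · e^(0.0721 × 240/360)
= 580.17 · e^0.048067 = 580.17 × 1.049241
F = ¥608.74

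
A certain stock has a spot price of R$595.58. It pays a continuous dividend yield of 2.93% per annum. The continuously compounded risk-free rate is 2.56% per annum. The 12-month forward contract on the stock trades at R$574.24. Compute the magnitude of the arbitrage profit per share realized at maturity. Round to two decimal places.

R$19.14 per share

Fair forward: F* = S·e^(carry·T), with carry = (r − q) = 0.0256 − 0.0293 = -0.0037
F* = 595.58 · e^(-0.0037 × 12/12) = 595.58 · e^-0.003700 = 595.58 × 0.996307 = R$593.3805
Market R$574.24 < fair R$593.3805: forward underpriced → reverse cash-and-carry (short spot, go long the forward).
At maturity, profit = |F_mkt − F*| = |574.24 − 593.3805| = R$19.14 per share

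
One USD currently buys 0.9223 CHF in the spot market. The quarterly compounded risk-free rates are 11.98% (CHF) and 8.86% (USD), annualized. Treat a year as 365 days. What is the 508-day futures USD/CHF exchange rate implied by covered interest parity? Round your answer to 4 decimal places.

0.9622

By covered interest parity, F = S · (1+r_CHF/4)^(4T) / (1+r_USD/4)^(4T)
= 0.9223 × 1.178553 / 1.129716 = 0.9223 × 1.043229
F = 0.9622 CHF per USD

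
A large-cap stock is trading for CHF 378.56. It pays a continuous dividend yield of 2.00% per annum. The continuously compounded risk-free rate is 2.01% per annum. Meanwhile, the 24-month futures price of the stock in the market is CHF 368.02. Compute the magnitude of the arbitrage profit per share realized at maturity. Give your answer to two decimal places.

Fair futures: F* = S·e^(carry·T), with carry = (r − q) = 0.0201 − 0.0200 = 0.0001
F* = 378.56 · e^(0.0001 × 24/12) = 378.56 · e^0.000200 = 378.56 × 1.000200 = CHF 378.6357
Market CHF 368.02 < fair CHF 378.6357: forward underpriced → reverse cash-and-carry (short spot, go long the forward).
At maturity, profit = |F_mkt − F*| = |368.02 − 378.6357| = CHF 10.62 per share

CHF 10.62 per share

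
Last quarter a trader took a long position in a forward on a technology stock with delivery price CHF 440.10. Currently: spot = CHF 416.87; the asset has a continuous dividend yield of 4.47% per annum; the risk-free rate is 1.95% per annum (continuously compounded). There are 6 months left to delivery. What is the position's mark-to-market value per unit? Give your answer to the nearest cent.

Current fair forward for the remaining 6 months: F = S·e^((r − q)·T), (r − q) = 0.0195 − 0.0447 = -0.0252
F = 416.87 · e^(-0.0252 × 6/12) = 416.87 × 0.987479 = 411.6504
Value of long forward = (F − K)·e^(−rT) = (411.6504 − 440.10) · e^(−0.0195·6/12)
= -28.4496 × 0.990297 = -28.17

-CHF 28.17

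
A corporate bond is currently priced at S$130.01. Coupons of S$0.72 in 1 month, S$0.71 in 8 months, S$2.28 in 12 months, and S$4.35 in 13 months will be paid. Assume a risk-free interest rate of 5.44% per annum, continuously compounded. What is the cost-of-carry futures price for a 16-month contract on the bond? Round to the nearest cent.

PV(coupons) I = 0.72·e^(−0.0544·1/12) + 0.71·e^(−0.0544·8/12) + 2.28·e^(−0.0544·12/12) + 4.35·e^(−0.0544·13/12)
I = 0.7167 + 0.6847 + 2.1593 + 4.1010 = 7.6617
F = (S − I)·e^(rT) = (130.01 − 7.6617) · e^(0.0544·16/12)
= 122.3483 · e^0.072533 = 122.3483 × 1.075228 = S$131.55

S$131.55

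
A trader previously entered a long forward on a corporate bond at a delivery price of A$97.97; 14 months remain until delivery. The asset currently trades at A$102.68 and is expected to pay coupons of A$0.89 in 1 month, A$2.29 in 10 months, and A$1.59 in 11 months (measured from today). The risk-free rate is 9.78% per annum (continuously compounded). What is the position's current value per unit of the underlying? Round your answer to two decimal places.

PV(remaining coupons) I = 0.89·e^(−0.0978·1/12) + 2.29·e^(−0.0978·10/12) + 1.59·e^(−0.0978·11/12) = 4.4472
Current forward F = (S − I)·e^(rT) = (102.68 − 4.4472)·e^(0.0978·14/12) = 98.2328 × 1.120864 = 110.1056
Value (long) = (F − K)·e^(−rT) = (110.1056 − 97.97) × 0.892169 = 10.8270
Value = A$10.83

A$10.83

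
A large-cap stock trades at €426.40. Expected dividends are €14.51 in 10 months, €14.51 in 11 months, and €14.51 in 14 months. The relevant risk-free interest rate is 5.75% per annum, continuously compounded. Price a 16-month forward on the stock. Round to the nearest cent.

PV(dividends) I = 14.51·e^(−0.0575·10/12) + 14.51·e^(−0.0575·11/12) + 14.51·e^(−0.0575·14/12)
I = 13.8311 + 13.7650 + 13.5686 = 41.1647
F = (S − I)·e^(rT) = (426.40 − 41.1647) · e^(0.0575·16/12)
= 385.2353 · e^0.076667 = 385.2353 × 1.079682 = €415.93

€415.93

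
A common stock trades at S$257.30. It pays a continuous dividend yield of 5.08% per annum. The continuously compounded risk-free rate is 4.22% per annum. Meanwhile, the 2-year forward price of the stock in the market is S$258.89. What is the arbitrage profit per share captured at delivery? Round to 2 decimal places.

Fair forward: F* = S·e^(carry·T), with carry = (r − q) = 0.0422 − 0.0508 = -0.0086
F* = 257.30 · e^(-0.0086 × 2) = 257.30 · e^-0.017200 = 257.30 × 0.982947 = S$252.9123
Market S$258.89 > fair S$252.9123: forward overpriced → cash-and-carry (buy spot, short the forward).
At maturity, profit = |F_mkt − F*| = |258.89 − 252.9123| = S$5.98 per share

S$5.98 per share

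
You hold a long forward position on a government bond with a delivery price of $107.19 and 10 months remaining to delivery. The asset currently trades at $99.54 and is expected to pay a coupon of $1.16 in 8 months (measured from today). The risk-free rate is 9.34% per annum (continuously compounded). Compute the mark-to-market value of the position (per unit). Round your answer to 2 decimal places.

PV(remaining coupons) I = 1.16·e^(−0.0934·8/12) = 1.0900
Current forward F = (S − I)·e^(rT) = (99.54 − 1.0900)·e^(0.0934·10/12) = 98.4500 × 1.080942 = 106.4187
Value (long) = (F − K)·e^(−rT) = (106.4187 − 107.19) × 0.925119 = -0.7135
Value = -$0.71

-$0.71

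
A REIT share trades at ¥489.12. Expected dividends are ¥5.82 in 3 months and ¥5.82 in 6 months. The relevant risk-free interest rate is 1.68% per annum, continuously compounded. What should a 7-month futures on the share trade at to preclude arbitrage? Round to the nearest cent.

¥482.26

PV(dividends) I = 5.82·e^(−0.0168·3/12) + 5.82·e^(−0.0168·6/12)
I = 5.7956 + 5.7713 = 11.5669
F = (S − I)·e^(rT) = (489.12 − 11.5669) · e^(0.0168·7/12)
= 477.5531 · e^0.009800 = 477.5531 × 1.009848 = ¥482.26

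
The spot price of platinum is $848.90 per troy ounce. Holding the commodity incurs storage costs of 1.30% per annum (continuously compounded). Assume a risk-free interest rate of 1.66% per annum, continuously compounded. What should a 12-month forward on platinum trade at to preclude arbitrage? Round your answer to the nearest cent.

Net carry = r + u − y = 0.0166 + 0.0130 − 0.0000 = 0.0296
F = S·e^((r+u−y)T) = 848.90 · e^(0.0296 × 12/12) = 848.90 · e^0.029600
= 848.90 × 1.030042 = $874.40 per troy ounce

$874.40 per troy ounce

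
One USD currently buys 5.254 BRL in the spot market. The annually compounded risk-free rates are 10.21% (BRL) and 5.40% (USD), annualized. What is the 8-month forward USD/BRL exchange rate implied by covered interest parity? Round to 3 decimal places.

By covered interest parity, F = S · (1+r_BRL)^T / (1+r_USD)^T
= 5.254 × 1.066958 / 1.035684 = 5.254 × 1.030196
F = 5.413 BRL per USD

5.413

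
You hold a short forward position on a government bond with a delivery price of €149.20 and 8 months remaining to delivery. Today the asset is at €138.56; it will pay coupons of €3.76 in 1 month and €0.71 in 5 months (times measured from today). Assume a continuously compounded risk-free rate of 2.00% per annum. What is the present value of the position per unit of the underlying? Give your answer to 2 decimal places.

€13.12

PV(remaining coupons) I = 3.76·e^(−0.0200·1/12) + 0.71·e^(−0.0200·5/12) = 4.4578
Current forward F = (S − I)·e^(rT) = (138.56 − 4.4578)·e^(0.0200·8/12) = 134.1022 × 1.013423 = 135.9023
Value (long) = (F − K)·e^(−rT) = (135.9023 − 149.20) × 0.986755 = -13.1216
Short position value = −(long value) = €13.12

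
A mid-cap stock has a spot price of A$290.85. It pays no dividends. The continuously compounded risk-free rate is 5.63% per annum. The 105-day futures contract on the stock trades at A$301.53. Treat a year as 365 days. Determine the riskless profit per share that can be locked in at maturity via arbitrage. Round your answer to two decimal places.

A$5.93 per share

Fair futures: F* = S·e^(carry·T), with carry = r = 0.0563
F* = 290.85 · e^(0.0563 × 105/365) = 290.85 · e^0.016196 = 290.85 × 1.016328 = A$295.5990
Market A$301.53 > fair A$295.5990: forward overpriced → cash-and-carry (buy spot, short the forward).
At maturity, profit = |F_mkt − F*| = |301.53 − 295.5990| = A$5.93 per share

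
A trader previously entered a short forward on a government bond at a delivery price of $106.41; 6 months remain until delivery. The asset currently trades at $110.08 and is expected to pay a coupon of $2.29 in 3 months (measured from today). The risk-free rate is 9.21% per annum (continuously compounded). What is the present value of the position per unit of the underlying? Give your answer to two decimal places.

-$6.22

PV(remaining coupons) I = 2.29·e^(−0.0921·3/12) = 2.2379
Current forward F = (S − I)·e^(rT) = (110.08 − 2.2379)·e^(0.0921·6/12) = 107.8421 × 1.047127 = 112.9244
Value (long) = (F − K)·e^(−rT) = (112.9244 − 106.41) × 0.954994 = 6.2212
Short position value = −(long value) = -$6.22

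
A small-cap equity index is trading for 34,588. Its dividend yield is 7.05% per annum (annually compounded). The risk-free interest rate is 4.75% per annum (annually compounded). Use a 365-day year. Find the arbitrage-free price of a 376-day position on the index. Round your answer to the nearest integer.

F = S · (1+r)^T / (1+q)^T
= 34588 × 1.048966 / 1.072700 = 34588 × 0.977875
F = 33,823

33,823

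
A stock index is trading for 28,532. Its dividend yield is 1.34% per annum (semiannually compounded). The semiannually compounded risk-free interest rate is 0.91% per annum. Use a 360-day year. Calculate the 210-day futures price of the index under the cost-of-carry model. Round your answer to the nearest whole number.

28,461

F = S · (1+r/2)^(2T) / (1+q/2)^(2T)
= 28532 × 1.005310 / 1.007821 = 28532 × 0.997508
F = 28,461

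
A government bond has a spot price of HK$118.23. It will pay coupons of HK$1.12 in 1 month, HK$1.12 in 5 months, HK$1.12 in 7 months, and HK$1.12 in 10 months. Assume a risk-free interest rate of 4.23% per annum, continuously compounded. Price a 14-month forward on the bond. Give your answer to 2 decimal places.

PV(coupons) I = 1.12·e^(−0.0423·1/12) + 1.12·e^(−0.0423·5/12) + 1.12·e^(−0.0423·7/12) + 1.12·e^(−0.0423·10/12)
I = 1.1161 + 1.1004 + 1.0927 + 1.0812 = 4.3904
F = (S − I)·e^(rT) = (118.23 − 4.3904) · e^(0.0423·14/12)
= 113.8396 · e^0.049350 = 113.8396 × 1.050588 = HK$119.60

HK$119.60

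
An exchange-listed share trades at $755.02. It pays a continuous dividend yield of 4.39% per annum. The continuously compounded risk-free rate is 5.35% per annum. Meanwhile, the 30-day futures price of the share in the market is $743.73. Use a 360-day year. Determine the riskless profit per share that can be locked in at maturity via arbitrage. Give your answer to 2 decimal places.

$11.89 per share

Fair futures: F* = S·e^(carry·T), with carry = (r − q) = 0.0535 − 0.0439 = 0.0096
F* = 755.02 · e^(0.0096 × 30/360) = 755.02 · e^0.000800 = 755.02 × 1.000800 = $755.6240
Market $743.73 < fair $755.6240: forward underpriced → reverse cash-and-carry (short spot, go long the forward).
At maturity, profit = |F_mkt − F*| = |743.73 − 755.6240| = $11.89 per share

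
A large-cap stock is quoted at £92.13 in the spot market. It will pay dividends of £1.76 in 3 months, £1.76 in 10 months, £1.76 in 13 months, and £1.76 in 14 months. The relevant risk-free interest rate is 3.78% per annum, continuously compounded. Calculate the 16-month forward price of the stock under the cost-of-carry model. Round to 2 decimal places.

£89.72

PV(dividends) I = 1.76·e^(−0.0378·3/12) + 1.76·e^(−0.0378·10/12) + 1.76·e^(−0.0378·13/12) + 1.76·e^(−0.0378·14/12)
I = 1.7434 + 1.7054 + 1.6894 + 1.6841 = 6.8223
F = (S − I)·e^(rT) = (92.13 − 6.8223) · e^(0.0378·16/12)
= 85.3077 · e^0.050400 = 85.3077 × 1.051692 = £89.72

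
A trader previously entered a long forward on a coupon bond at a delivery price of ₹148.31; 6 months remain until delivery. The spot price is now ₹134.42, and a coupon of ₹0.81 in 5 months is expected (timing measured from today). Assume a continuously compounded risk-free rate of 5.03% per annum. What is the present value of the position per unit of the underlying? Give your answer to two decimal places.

-₹11.00

PV(remaining coupons) I = 0.81·e^(−0.0503·5/12) = 0.7932
Current forward F = (S − I)·e^(rT) = (134.42 − 0.7932)·e^(0.0503·6/12) = 133.6268 × 1.025469 = 137.0301
Value (long) = (F − K)·e^(−rT) = (137.0301 − 148.31) × 0.975164 = -10.9998
Value = -₹11.00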